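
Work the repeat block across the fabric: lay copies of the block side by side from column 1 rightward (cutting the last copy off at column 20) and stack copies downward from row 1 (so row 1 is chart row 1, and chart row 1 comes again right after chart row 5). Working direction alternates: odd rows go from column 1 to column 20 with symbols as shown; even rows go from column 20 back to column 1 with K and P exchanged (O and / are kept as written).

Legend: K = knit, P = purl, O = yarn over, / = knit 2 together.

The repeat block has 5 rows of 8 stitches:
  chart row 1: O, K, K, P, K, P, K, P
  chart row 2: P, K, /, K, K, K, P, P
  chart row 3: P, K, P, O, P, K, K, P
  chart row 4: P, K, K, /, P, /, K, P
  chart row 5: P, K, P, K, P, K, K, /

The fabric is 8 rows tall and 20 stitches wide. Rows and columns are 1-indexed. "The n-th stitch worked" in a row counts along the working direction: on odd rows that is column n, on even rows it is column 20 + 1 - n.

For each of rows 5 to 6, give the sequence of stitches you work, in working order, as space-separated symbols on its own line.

Row 5: chart row 5, RS - tile across columns 1-20 and work as-is.
Row 6: chart row 1, WS - tiled (columns 1-20): O K K P K P K P O K K P K P K P O K K P; work from column 20 back to 1 with K<->P swapped.

Rows as worked:
P K P K P K K / P K P K P K K / P K P K
K P P O K P K P K P P O K P K P K P P O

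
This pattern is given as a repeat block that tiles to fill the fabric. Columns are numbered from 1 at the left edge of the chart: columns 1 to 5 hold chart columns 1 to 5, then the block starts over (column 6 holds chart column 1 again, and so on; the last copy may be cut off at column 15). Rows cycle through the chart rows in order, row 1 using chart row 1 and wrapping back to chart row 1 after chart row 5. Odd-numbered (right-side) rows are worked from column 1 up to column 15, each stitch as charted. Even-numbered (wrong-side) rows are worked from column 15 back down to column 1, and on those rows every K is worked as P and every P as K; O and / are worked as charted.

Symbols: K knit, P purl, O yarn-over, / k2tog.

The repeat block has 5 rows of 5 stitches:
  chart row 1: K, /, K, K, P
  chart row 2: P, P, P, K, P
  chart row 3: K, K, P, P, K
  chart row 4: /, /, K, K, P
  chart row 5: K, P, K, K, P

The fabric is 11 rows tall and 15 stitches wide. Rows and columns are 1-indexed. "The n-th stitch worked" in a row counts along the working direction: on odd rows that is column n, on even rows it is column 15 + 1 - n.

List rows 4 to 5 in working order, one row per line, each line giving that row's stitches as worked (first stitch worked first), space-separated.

Row 4: chart row 4, WS - tiled (columns 1-15): / / K K P / / K K P / / K K P; work from column 15 back to 1 with K<->P swapped.
Row 5: chart row 5, RS - tile across columns 1-15 and work as-is.

== ROWS AS WORKED ==
K P P / / K P P / / K P P / /
K P K K P K P K K P K P K K P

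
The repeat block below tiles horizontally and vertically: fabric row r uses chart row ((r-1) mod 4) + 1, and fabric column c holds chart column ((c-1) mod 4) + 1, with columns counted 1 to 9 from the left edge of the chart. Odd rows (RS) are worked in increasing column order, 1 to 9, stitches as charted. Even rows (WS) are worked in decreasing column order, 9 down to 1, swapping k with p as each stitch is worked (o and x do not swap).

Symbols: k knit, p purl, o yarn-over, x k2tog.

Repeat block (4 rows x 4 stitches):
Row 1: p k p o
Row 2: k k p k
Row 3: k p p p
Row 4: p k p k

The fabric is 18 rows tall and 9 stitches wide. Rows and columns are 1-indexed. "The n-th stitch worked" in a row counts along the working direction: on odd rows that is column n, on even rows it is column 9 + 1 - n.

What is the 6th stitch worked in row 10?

Stitch:
p

Derivation:
Row 10: (10-1) mod 4 = 1, so use chart row 2. Even row -> WS.
Chart row 2 tiled across columns 1-9: k k p k k k p k k
WS row: flip the tiled sequence (start at column 9) and apply k<->p; o and x stay.
Row 10 as worked: p p k p p p k p p
The 6th stitch worked is p.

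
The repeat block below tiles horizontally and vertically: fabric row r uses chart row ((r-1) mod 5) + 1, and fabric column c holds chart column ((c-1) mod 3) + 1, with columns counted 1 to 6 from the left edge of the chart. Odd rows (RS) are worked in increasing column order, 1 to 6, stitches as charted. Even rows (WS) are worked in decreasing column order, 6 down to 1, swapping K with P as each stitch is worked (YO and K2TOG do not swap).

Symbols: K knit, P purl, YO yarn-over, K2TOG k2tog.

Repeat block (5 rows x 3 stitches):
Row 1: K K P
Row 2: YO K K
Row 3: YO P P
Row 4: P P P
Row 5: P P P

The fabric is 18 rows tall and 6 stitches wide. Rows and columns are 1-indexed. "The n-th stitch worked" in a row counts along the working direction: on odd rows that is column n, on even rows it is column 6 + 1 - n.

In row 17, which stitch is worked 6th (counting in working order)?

Stitch:
K

Derivation:
Row 17: (17-1) mod 5 = 1, so use chart row 2. Odd row -> RS.
Chart row 2 tiled across columns 1-6: YO K K YO K K
RS row: no reversal, no swap; stitch n worked = column n.
Stitch 6 in working order -> K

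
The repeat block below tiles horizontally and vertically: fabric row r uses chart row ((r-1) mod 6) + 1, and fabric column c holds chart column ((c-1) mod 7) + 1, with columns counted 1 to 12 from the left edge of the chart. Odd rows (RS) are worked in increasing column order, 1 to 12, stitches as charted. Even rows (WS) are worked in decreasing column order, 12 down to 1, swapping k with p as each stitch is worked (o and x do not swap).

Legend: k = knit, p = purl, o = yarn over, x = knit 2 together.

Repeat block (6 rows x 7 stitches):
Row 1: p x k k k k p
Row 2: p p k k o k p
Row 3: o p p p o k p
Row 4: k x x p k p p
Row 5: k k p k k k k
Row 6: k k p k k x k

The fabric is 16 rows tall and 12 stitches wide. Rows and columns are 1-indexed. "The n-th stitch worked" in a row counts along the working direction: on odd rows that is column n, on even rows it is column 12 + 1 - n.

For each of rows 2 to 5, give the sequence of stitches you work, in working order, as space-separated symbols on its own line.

== ROWS AS WORKED ==
o p p k k k p o p p k k
o p p p o k p o p p p o
p k x x p k k p k x x p
k k p k k k k k k p k k

Derivation:
Row 2: chart row 2, WS - tiled (columns 1-12): p p k k o k p p p k k o; work from column 12 back to 1 with k<->p swapped.
Row 3: chart row 3, RS - tile across columns 1-12 and work as-is.
Row 4: chart row 4, WS - tiled (columns 1-12): k x x p k p p k x x p k; work from column 12 back to 1 with k<->p swapped.
Row 5: chart row 5, RS - tile across columns 1-12 and work as-is.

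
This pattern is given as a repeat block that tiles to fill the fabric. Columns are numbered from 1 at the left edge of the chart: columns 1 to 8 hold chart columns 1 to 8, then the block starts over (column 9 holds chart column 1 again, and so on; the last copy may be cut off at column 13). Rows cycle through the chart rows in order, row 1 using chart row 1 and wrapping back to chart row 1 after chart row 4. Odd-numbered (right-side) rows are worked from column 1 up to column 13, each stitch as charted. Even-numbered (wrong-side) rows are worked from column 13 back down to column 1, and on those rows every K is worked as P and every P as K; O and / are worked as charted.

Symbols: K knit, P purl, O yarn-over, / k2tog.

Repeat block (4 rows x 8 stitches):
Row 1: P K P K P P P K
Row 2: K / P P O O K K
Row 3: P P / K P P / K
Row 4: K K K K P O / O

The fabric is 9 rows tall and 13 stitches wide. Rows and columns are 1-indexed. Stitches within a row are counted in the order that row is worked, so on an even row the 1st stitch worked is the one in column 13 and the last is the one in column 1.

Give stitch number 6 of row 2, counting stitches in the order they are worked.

Row 2: (2-1) mod 4 = 1, so use chart row 2. Even row -> WS.
Chart row 2 tiled across columns 1-13: K / P P O O K K K / P P O
Wrong side: read the tiled row from column 13 down to 1 and exchange K with P (leave O, /).
Row 2 as worked: O K K / P P P O O K K / P
Counting 6 along the worked row gives P.

Stitch:
P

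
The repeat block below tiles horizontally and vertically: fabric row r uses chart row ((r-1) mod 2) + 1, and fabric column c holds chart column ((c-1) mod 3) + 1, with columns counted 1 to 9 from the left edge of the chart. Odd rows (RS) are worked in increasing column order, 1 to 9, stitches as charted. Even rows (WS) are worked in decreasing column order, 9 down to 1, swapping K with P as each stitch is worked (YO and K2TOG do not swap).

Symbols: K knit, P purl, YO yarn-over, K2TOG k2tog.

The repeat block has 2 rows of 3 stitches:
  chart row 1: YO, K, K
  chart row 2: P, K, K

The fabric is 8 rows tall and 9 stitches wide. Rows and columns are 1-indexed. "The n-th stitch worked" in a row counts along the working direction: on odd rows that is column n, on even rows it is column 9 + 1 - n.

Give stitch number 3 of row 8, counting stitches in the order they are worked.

== STITCH ==
K

Derivation:
Row 8 uses chart row ((8-1) mod 2)+1 = 2. Row 8 is even, so WS.
Chart row 2 tiled across columns 1-9: P K K P K K P K K
WS: work from column 9 back to column 1 (reverse the tiled row), swapping K<->P (YO and K2TOG unchanged).
Row 8 as worked: P P K P P K P P K
The 3rd stitch worked is K.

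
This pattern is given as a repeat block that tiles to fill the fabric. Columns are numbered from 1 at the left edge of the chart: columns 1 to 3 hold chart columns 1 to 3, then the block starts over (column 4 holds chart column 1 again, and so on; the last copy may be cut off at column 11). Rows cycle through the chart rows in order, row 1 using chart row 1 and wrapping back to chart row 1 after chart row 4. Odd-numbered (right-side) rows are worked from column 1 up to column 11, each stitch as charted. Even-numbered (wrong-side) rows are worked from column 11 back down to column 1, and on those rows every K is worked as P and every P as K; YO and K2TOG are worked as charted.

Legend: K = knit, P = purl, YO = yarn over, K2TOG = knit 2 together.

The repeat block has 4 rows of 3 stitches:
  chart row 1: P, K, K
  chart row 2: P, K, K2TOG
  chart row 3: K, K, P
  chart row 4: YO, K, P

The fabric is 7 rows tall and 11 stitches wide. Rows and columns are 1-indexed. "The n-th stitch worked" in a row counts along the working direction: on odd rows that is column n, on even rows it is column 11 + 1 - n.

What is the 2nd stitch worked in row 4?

Result:
YO

Derivation:
Row 4: (4-1) mod 4 = 3, so use chart row 4. Even row -> WS.
Chart row 4 tiled across columns 1-11: YO K P YO K P YO K P YO K
Wrong side: read the tiled row from column 11 down to 1 and exchange K with P (leave YO, K2TOG).
Row 4 as worked: P YO K P YO K P YO K P YO
Counting 2 along the worked row gives YO.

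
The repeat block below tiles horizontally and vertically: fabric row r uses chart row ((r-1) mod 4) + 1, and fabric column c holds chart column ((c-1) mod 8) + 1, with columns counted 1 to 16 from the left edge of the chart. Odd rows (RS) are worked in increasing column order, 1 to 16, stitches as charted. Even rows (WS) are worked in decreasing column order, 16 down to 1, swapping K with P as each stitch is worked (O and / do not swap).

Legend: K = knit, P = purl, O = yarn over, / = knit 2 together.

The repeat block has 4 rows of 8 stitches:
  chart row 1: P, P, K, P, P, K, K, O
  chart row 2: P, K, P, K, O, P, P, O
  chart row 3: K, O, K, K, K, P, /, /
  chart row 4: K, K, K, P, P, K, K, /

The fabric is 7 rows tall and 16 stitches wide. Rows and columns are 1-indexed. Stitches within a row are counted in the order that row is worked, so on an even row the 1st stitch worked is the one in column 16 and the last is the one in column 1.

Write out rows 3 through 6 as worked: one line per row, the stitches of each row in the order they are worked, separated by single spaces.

Row 3: chart row 3, RS - tile across columns 1-16 and work as-is.
Row 4: chart row 4, WS - tiled (columns 1-16): K K K P P K K / K K K P P K K /; work from column 16 back to 1 with K<->P swapped.
Row 5: chart row 1, RS - tile across columns 1-16 and work as-is.
Row 6: chart row 2, WS - tiled (columns 1-16): P K P K O P P O P K P K O P P O; work from column 16 back to 1 with K<->P swapped.

Rows as worked:
K O K K K P / / K O K K K P / /
/ P P K K P P P / P P K K P P P
P P K P P K K O P P K P P K K O
O K K O P K P K O K K O P K P K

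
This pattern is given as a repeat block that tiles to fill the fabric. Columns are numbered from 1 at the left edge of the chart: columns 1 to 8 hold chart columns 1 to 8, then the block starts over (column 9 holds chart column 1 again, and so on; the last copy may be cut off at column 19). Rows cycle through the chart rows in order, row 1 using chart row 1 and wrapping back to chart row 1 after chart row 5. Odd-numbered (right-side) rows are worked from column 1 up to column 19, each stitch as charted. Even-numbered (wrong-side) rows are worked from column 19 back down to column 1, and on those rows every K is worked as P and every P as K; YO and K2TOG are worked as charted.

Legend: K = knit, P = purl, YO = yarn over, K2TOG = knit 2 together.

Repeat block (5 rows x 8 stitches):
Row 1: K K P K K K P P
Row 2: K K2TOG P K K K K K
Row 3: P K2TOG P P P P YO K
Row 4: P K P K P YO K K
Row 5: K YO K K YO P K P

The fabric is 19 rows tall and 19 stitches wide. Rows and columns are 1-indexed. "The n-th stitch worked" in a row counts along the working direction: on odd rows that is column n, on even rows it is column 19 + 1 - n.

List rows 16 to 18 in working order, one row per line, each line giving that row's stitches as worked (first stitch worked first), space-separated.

Row 16: chart row 1, WS - tiled (columns 1-19): K K P K K K P P K K P K K K P P K K P; work from column 19 back to 1 with K<->P swapped.
Row 17: chart row 2, RS - tile across columns 1-19 and work as-is.
Row 18: chart row 3, WS - tiled (columns 1-19): P K2TOG P P P P YO K P K2TOG P P P P YO K P K2TOG P; work from column 19 back to 1 with K<->P swapped.

Result:
K P P K K P P P K P P K K P P P K P P
K K2TOG P K K K K K K K2TOG P K K K K K K K2TOG P
K K2TOG K P YO K K K K K2TOG K P YO K K K K K2TOG K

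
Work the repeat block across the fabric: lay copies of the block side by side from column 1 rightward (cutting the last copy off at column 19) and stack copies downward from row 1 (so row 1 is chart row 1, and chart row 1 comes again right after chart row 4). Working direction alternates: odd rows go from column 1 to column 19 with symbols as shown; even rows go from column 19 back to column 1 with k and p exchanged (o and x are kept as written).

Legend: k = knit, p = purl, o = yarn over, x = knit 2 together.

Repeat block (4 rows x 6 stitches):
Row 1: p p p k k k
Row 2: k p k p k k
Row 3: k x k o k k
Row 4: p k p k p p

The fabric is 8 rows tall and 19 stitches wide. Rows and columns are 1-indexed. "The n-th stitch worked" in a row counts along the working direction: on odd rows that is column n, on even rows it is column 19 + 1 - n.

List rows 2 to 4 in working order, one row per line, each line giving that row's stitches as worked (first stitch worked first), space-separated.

Rows as worked:
p p p k p k p p p k p k p p p k p k p
k x k o k k k x k o k k k x k o k k k
k k k p k p k k k p k p k k k p k p k

Derivation:
Row 2: chart row 2, WS - tiled (columns 1-19): k p k p k k k p k p k k k p k p k k k; work from column 19 back to 1 with k<->p swapped.
Row 3: chart row 3, RS - tile across columns 1-19 and work as-is.
Row 4: chart row 4, WS - tiled (columns 1-19): p k p k p p p k p k p p p k p k p p p; work from column 19 back to 1 with k<->p swapped.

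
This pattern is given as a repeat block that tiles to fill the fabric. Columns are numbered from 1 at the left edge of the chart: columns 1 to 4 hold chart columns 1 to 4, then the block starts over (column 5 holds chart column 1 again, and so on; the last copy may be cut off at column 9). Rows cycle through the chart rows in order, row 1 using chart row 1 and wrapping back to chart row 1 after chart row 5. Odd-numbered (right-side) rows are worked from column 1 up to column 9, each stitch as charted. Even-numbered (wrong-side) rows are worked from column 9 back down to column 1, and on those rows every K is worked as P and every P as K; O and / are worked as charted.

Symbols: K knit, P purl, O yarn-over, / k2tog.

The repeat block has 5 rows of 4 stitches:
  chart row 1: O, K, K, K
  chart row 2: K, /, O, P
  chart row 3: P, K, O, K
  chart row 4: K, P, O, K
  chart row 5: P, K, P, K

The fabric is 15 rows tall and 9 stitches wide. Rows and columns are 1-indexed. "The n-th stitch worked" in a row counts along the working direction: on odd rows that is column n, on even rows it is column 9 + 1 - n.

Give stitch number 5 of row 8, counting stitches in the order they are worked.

For row 8: chart row = ((8-1) mod 5) + 1 = 3; this is a WS (even) row.
Chart row 3 tiled across columns 1-9: P K O K P K O K P
WS: work from column 9 back to column 1 (reverse the tiled row), swapping K<->P (O and / unchanged).
Row 8 as worked: K P O P K P O P K
The 5th stitch worked is K.

Result:
K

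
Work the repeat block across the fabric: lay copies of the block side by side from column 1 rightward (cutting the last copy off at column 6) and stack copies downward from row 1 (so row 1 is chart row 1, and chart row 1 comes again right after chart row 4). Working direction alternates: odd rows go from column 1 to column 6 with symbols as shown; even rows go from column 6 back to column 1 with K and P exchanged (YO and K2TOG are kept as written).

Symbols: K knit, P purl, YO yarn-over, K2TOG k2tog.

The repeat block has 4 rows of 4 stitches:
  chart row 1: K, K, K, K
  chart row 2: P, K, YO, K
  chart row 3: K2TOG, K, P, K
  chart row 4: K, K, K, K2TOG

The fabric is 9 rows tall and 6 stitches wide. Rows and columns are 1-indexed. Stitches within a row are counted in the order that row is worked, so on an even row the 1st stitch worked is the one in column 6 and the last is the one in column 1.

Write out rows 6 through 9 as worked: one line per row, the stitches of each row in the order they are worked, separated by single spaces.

Row 6: chart row 2, WS - tiled (columns 1-6): P K YO K P K; work from column 6 back to 1 with K<->P swapped.
Row 7: chart row 3, RS - tile across columns 1-6 and work as-is.
Row 8: chart row 4, WS - tiled (columns 1-6): K K K K2TOG K K; work from column 6 back to 1 with K<->P swapped.
Row 9: chart row 1, RS - tile across columns 1-6 and work as-is.

== ROWS AS WORKED ==
P K P YO P K
K2TOG K P K K2TOG K
P P K2TOG P P P
K K K K K K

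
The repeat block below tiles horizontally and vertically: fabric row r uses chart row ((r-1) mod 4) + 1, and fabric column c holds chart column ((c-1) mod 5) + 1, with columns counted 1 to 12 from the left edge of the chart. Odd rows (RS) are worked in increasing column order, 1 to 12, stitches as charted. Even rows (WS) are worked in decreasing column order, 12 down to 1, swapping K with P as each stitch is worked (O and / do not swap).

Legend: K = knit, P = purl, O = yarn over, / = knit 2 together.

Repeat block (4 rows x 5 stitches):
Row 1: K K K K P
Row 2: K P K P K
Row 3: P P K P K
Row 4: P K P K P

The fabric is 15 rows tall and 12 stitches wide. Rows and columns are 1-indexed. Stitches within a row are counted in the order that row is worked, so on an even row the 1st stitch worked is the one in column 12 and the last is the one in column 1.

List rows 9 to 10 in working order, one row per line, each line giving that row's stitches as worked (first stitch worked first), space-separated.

== ROWS AS WORKED ==
K K K K P K K K K P K K
K P P K P K P P K P K P

Derivation:
Row 9: chart row 1, RS - tile across columns 1-12 and work as-is.
Row 10: chart row 2, WS - tiled (columns 1-12): K P K P K K P K P K K P; work from column 12 back to 1 with K<->P swapped.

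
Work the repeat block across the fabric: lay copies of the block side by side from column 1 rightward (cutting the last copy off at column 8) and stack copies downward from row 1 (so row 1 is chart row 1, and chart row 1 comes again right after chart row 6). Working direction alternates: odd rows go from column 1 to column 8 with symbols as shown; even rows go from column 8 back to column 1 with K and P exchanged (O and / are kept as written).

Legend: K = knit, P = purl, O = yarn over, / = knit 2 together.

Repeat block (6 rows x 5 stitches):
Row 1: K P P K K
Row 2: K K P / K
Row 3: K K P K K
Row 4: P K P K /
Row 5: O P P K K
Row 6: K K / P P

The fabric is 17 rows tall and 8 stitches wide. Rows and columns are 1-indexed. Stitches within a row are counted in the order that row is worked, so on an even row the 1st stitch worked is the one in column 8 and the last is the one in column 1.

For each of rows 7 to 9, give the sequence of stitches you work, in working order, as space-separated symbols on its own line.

Result:
K P P K K K P P
K P P P / K P P
K K P K K K K P

Derivation:
Row 7: chart row 1, RS - tile across columns 1-8 and work as-is.
Row 8: chart row 2, WS - tiled (columns 1-8): K K P / K K K P; work from column 8 back to 1 with K<->P swapped.
Row 9: chart row 3, RS - tile across columns 1-8 and work as-is.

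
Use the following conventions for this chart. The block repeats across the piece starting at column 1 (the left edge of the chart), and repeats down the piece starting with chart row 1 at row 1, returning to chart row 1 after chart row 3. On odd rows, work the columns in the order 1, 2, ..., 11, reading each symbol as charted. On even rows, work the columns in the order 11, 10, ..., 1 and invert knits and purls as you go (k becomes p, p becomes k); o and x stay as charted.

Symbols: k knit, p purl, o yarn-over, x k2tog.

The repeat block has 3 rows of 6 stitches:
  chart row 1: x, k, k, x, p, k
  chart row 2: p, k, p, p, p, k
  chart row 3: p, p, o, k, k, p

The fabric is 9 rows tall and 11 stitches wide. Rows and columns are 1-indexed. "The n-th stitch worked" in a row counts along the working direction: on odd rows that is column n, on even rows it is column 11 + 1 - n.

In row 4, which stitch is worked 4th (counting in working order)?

Row 4 uses chart row ((4-1) mod 3)+1 = 1. Row 4 is even, so WS.
Chart row 1 tiled across columns 1-11: x k k x p k x k k x p
Wrong side: read the tiled row from column 11 down to 1 and exchange k with p (leave o, x).
Row 4 as worked: k x p p x p k x p p x
The 4th stitch worked is p.

== STITCH ==
p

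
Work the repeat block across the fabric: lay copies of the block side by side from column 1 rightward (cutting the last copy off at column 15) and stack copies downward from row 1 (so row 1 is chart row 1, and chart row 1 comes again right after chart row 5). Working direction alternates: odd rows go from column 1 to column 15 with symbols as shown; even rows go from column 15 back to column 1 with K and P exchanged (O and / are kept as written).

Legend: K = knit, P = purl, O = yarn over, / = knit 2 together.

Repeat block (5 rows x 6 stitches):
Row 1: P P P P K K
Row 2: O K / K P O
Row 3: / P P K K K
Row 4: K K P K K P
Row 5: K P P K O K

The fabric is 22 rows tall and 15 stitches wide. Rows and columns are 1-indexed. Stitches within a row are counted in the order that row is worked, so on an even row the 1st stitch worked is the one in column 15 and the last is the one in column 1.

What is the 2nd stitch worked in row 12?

Row 12: (12-1) mod 5 = 1, so use chart row 2. Even row -> WS.
Chart row 2 tiled across columns 1-15: O K / K P O O K / K P O O K /
WS: work from column 15 back to column 1 (reverse the tiled row), swapping K<->P (O and / unchanged).
Row 12 as worked: / P O O K P / P O O K P / P O
Stitch 2 in working order -> P

Stitch:
P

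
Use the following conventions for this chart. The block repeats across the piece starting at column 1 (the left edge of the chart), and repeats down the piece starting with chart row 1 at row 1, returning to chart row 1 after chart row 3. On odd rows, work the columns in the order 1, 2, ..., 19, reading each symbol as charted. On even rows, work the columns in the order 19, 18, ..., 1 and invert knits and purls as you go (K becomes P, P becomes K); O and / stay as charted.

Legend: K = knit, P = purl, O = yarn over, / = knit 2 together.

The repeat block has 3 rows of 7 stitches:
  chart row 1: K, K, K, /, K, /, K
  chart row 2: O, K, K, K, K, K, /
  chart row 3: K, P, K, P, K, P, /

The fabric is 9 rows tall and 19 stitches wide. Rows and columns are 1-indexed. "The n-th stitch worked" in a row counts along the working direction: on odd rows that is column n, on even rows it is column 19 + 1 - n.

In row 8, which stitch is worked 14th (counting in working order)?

Row 8: (8-1) mod 3 = 1, so use chart row 2. Even row -> WS.
Chart row 2 tiled across columns 1-19: O K K K K K / O K K K K K / O K K K K
WS: work from column 19 back to column 1 (reverse the tiled row), swapping K<->P (O and / unchanged).
Row 8 as worked: P P P P O / P P P P P O / P P P P P O
The 14th stitch worked is P.

Stitch:
P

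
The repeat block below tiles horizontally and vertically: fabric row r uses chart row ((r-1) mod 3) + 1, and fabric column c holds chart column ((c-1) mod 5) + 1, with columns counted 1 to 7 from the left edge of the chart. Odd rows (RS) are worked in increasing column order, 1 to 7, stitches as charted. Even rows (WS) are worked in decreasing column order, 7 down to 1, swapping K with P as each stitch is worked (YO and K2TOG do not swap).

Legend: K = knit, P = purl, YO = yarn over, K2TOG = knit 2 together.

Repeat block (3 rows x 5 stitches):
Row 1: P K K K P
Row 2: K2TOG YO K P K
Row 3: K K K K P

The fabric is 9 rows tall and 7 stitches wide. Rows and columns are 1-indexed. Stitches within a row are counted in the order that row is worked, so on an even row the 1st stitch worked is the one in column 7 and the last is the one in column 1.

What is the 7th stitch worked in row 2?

== STITCH ==
K2TOG

Derivation:
Row 2: (2-1) mod 3 = 1, so use chart row 2. Even row -> WS.
Chart row 2 tiled across columns 1-7: K2TOG YO K P K K2TOG YO
WS: work from column 7 back to column 1 (reverse the tiled row), swapping K<->P (YO and K2TOG unchanged).
Row 2 as worked: YO K2TOG P K P YO K2TOG
Counting 7 along the worked row gives K2TOG.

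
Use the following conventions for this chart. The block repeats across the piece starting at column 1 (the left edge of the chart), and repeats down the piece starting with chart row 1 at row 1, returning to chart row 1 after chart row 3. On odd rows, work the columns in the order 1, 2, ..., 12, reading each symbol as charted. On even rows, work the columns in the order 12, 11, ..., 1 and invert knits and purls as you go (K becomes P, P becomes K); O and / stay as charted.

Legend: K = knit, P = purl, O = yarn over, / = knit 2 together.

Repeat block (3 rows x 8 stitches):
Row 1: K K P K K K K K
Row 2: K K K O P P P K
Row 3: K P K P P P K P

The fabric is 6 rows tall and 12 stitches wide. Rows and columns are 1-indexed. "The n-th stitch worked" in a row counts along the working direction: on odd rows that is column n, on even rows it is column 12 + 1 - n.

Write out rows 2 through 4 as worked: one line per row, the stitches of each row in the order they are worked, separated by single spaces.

Row 2: chart row 2, WS - tiled (columns 1-12): K K K O P P P K K K K O; work from column 12 back to 1 with K<->P swapped.
Row 3: chart row 3, RS - tile across columns 1-12 and work as-is.
Row 4: chart row 1, WS - tiled (columns 1-12): K K P K K K K K K K P K; work from column 12 back to 1 with K<->P swapped.

== ROWS AS WORKED ==
O P P P P K K K O P P P
K P K P P P K P K P K P
P K P P P P P P P K P P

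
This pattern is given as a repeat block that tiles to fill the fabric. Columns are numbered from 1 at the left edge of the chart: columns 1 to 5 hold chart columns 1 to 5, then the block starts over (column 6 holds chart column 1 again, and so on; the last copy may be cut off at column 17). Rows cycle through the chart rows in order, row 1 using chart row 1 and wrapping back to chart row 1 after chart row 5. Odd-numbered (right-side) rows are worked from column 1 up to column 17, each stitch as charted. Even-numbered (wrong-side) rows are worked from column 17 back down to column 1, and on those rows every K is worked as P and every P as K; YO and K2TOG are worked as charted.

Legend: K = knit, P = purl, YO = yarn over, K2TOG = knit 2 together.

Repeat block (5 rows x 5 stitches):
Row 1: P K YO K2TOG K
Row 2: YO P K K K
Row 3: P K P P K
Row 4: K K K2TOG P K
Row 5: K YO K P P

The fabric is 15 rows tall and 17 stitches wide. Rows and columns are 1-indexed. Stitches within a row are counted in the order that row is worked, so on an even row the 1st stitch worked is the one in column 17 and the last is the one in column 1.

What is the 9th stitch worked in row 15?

Row 15: (15-1) mod 5 = 4, so use chart row 5. Odd row -> RS.
Chart row 5 tiled across columns 1-17: K YO K P P K YO K P P K YO K P P K YO
RS row: no reversal, no swap; stitch n worked = column n.
Counting 9 along the worked row gives P.

Stitch:
P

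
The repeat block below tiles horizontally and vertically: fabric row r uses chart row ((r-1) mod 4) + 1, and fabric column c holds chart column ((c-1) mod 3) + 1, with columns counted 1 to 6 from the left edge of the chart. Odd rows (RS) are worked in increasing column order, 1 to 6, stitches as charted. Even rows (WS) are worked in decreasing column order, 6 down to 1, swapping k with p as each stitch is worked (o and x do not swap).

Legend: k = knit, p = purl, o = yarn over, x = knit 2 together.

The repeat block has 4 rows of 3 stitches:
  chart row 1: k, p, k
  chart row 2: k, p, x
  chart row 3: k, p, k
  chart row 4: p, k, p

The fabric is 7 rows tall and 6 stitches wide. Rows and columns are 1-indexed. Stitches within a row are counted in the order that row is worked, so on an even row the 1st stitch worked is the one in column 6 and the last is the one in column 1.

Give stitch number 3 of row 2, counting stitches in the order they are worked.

Result:
p

Derivation:
Row 2: (2-1) mod 4 = 1, so use chart row 2. Even row -> WS.
Chart row 2 tiled across columns 1-6: k p x k p x
WS: work from column 6 back to column 1 (reverse the tiled row), swapping k<->p (o and x unchanged).
Row 2 as worked: x k p x k p
The 3rd stitch worked is p.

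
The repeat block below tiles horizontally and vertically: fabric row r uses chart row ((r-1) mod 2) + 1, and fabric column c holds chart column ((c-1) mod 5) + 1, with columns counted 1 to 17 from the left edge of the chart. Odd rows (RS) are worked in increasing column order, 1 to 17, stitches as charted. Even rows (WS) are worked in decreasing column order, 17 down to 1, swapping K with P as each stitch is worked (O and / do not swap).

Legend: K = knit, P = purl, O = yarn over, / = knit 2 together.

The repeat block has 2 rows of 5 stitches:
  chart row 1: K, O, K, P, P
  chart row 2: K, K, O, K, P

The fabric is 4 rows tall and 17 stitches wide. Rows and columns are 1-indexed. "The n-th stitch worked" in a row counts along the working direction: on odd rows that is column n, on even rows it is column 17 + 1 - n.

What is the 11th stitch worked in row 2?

For row 2: chart row = ((2-1) mod 2) + 1 = 2; this is a WS (even) row.
Chart row 2 tiled across columns 1-17: K K O K P K K O K P K K O K P K K
Wrong side: read the tiled row from column 17 down to 1 and exchange K with P (leave O, /).
Row 2 as worked: P P K P O P P K P O P P K P O P P
Counting 11 along the worked row gives P.

== STITCH ==
P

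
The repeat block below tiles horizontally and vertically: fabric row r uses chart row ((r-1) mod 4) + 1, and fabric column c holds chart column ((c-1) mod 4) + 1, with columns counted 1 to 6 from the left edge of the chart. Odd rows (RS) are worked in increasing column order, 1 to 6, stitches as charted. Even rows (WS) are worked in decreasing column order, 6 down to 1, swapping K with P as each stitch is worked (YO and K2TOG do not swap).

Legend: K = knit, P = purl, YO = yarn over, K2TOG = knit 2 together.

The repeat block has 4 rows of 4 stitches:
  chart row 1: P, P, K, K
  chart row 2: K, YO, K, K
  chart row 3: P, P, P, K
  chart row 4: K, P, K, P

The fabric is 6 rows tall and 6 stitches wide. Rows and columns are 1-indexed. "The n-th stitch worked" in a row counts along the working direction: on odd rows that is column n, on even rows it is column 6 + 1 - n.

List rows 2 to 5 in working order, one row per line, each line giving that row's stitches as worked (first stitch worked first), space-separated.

Result:
YO P P P YO P
P P P K P P
K P K P K P
P P K K P P

Derivation:
Row 2: chart row 2, WS - tiled (columns 1-6): K YO K K K YO; work from column 6 back to 1 with K<->P swapped.
Row 3: chart row 3, RS - tile across columns 1-6 and work as-is.
Row 4: chart row 4, WS - tiled (columns 1-6): K P K P K P; work from column 6 back to 1 with K<->P swapped.
Row 5: chart row 1, RS - tile across columns 1-6 and work as-is.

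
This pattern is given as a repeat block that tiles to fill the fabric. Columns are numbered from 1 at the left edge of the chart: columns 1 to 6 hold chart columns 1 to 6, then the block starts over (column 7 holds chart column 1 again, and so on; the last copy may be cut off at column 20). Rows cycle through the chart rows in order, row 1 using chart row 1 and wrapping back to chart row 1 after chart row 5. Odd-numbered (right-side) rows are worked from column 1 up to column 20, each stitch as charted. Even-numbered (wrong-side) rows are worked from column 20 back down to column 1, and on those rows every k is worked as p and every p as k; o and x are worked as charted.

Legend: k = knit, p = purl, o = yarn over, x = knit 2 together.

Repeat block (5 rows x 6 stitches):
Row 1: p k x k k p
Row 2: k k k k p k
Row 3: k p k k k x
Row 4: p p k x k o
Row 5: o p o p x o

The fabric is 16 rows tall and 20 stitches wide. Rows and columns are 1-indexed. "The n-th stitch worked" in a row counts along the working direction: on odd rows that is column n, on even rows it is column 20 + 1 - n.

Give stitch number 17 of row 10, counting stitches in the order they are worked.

Row 10: (10-1) mod 5 = 4, so use chart row 5. Even row -> WS.
Chart row 5 tiled across columns 1-20: o p o p x o o p o p x o o p o p x o o p
Wrong side: read the tiled row from column 20 down to 1 and exchange k with p (leave o, x).
Row 10 as worked: k o o x k o k o o x k o k o o x k o k o
Stitch 17 in working order -> k

== STITCH ==
k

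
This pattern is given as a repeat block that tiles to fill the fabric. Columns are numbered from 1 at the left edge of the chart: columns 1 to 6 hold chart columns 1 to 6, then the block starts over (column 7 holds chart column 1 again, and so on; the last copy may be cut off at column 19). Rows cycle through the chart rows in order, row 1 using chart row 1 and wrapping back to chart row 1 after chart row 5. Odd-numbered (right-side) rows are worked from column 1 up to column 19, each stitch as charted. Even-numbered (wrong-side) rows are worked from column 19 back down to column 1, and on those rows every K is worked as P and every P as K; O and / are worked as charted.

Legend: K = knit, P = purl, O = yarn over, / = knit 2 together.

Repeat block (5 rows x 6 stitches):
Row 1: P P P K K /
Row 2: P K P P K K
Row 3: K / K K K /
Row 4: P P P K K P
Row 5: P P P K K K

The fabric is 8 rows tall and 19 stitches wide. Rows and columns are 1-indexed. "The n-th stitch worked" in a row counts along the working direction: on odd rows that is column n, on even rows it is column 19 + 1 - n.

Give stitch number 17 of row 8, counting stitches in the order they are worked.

Row 8: (8-1) mod 5 = 2, so use chart row 3. Even row -> WS.
Chart row 3 tiled across columns 1-19: K / K K K / K / K K K / K / K K K / K
WS: work from column 19 back to column 1 (reverse the tiled row), swapping K<->P (O and / unchanged).
Row 8 as worked: P / P P P / P / P P P / P / P P P / P
Counting 17 along the worked row gives P.

== STITCH ==
P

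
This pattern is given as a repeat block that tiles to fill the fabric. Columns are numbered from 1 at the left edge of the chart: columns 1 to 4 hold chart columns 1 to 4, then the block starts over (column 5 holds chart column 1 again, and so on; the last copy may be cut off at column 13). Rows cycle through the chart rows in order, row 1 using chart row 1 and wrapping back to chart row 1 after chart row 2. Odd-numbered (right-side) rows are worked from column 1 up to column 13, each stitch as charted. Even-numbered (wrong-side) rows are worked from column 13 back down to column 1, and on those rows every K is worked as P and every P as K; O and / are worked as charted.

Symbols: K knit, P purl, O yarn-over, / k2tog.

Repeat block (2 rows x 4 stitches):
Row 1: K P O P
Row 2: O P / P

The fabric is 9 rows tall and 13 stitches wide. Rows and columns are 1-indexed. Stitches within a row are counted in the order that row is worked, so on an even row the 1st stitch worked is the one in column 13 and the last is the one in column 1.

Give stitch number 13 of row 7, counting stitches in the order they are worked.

Row 7: (7-1) mod 2 = 0, so use chart row 1. Odd row -> RS.
Chart row 1 tiled across columns 1-13: K P O P K P O P K P O P K
RS row: no reversal, no swap; stitch n worked = column n.
Stitch 13 in working order -> K

Stitch:
K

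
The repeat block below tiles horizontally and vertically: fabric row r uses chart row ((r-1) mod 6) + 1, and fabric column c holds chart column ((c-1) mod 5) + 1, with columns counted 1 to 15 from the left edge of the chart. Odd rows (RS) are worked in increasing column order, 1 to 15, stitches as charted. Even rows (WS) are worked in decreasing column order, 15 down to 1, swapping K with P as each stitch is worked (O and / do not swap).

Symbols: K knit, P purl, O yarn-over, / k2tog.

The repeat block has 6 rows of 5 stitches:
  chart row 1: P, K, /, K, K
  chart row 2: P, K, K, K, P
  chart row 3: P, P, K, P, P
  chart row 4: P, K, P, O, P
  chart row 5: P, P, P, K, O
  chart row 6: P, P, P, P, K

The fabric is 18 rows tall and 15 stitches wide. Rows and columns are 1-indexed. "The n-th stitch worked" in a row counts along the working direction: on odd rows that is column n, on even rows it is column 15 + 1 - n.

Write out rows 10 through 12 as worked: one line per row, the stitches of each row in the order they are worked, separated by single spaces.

Result:
K O K P K K O K P K K O K P K
P P P K O P P P K O P P P K O
P K K K K P K K K K P K K K K

Derivation:
Row 10: chart row 4, WS - tiled (columns 1-15): P K P O P P K P O P P K P O P; work from column 15 back to 1 with K<->P swapped.
Row 11: chart row 5, RS - tile across columns 1-15 and work as-is.
Row 12: chart row 6, WS - tiled (columns 1-15): P P P P K P P P P K P P P P K; work from column 15 back to 1 with K<->P swapped.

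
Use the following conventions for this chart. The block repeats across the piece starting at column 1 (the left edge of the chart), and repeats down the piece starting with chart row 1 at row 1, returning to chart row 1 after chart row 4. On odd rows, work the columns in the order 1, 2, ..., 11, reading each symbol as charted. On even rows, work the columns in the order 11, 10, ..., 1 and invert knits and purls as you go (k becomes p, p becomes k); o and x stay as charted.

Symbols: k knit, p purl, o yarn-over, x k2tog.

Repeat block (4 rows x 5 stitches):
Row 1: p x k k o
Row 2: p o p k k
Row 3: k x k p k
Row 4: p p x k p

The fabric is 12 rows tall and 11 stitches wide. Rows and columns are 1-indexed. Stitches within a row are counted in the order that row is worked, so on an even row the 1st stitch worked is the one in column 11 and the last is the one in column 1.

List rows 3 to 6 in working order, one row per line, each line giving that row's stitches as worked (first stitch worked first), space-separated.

== ROWS AS WORKED ==
k x k p k k x k p k k
k k p x k k k p x k k
p x k k o p x k k o p
k p p k o k p p k o k

Derivation:
Row 3: chart row 3, RS - tile across columns 1-11 and work as-is.
Row 4: chart row 4, WS - tiled (columns 1-11): p p x k p p p x k p p; work from column 11 back to 1 with k<->p swapped.
Row 5: chart row 1, RS - tile across columns 1-11 and work as-is.
Row 6: chart row 2, WS - tiled (columns 1-11): p o p k k p o p k k p; work from column 11 back to 1 with k<->p swapped.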